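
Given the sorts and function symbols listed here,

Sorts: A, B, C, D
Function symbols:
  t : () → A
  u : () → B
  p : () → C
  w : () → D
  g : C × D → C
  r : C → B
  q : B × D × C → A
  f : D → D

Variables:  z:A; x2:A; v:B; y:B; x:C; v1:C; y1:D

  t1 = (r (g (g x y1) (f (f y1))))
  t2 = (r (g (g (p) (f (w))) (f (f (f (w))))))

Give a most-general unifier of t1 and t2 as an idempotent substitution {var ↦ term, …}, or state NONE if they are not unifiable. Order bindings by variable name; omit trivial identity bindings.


{x ↦ (p), y1 ↦ (f (w))}


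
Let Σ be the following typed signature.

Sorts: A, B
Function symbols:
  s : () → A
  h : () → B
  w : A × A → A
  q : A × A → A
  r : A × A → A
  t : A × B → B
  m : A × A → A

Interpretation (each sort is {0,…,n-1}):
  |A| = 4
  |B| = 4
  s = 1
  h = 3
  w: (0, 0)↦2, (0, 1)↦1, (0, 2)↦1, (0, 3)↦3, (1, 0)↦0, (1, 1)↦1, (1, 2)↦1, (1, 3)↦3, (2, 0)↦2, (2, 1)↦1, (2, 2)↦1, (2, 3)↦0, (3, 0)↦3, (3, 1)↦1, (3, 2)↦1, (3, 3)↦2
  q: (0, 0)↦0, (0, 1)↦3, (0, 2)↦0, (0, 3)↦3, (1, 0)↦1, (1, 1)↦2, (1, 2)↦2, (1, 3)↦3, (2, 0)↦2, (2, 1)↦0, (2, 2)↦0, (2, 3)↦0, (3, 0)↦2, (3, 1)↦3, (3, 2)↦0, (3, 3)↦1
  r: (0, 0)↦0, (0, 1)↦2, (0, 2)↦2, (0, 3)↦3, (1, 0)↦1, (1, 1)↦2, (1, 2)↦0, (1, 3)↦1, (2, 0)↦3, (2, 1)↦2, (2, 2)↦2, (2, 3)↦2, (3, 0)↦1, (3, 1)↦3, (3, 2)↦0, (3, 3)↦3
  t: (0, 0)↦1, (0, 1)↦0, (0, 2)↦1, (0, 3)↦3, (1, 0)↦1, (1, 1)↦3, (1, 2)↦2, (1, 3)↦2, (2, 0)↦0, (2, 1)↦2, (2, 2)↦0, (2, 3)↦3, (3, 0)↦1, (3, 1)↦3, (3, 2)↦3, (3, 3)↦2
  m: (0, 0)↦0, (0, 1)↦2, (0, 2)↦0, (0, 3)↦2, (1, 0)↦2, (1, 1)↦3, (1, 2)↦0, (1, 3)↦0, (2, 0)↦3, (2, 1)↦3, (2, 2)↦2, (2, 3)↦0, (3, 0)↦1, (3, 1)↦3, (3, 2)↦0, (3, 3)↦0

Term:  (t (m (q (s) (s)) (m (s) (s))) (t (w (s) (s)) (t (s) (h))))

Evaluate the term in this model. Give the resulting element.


value = 1

  s = 1
  s = 1
  (q (s) (s)) = q(1, 1) = 2
  s = 1
  s = 1
  (m (s) (s)) = m(1, 1) = 3
  (m (q (s) (s)) (m (s) (s))) = m(2, 3) = 0
  s = 1
  s = 1
  (w (s) (s)) = w(1, 1) = 1
  s = 1
  h = 3
  (t (s) (h)) = t(1, 3) = 2
  (t (w (s) (s)) (t (s) (h))) = t(1, 2) = 2
  (t (m (q (s) (s)) (m (s) (s))) (t (w (s) (s)) (t (s) (h)))) = t(0, 2) = 1


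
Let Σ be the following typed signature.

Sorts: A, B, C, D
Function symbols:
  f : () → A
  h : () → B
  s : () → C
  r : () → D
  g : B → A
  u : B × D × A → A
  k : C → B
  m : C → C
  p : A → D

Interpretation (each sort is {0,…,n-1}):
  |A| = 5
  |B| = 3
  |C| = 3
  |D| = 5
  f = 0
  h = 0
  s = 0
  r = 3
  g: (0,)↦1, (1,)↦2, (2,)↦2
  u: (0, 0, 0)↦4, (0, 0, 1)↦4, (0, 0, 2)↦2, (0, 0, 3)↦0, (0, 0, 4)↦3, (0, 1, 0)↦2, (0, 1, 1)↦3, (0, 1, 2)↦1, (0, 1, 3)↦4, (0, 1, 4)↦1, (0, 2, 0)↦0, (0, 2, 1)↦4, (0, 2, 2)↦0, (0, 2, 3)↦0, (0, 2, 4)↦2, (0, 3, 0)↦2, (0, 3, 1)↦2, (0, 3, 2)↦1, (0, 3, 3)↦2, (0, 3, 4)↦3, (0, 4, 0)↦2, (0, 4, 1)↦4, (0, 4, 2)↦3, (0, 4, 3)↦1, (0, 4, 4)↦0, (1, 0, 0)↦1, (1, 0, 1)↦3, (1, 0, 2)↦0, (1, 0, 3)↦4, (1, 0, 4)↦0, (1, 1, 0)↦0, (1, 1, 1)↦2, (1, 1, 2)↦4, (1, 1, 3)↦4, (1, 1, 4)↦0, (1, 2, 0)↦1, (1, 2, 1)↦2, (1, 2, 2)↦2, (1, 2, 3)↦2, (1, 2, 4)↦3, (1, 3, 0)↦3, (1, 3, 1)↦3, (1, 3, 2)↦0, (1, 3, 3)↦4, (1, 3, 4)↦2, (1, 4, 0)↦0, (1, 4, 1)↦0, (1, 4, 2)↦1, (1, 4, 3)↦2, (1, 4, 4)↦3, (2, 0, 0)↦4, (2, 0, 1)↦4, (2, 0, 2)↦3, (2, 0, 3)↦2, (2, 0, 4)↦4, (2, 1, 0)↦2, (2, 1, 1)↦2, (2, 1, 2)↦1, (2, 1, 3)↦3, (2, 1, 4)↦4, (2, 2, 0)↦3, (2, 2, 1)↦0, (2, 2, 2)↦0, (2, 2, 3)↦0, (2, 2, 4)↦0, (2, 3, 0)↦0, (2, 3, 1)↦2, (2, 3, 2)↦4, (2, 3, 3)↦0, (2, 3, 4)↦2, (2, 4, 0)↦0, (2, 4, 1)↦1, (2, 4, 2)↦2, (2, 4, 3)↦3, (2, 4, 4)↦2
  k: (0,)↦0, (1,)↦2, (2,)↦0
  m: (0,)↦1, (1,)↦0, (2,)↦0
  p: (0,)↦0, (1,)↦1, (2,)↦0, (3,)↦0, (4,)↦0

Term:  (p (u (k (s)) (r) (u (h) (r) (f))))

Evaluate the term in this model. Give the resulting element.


  s = 0
  (k (s)) = k(0,) = 0
  r = 3
  h = 0
  r = 3
  f = 0
  (u (h) (r) (f)) = u(0, 3, 0) = 2
  (u (k (s)) (r) (u (h) (r) (f))) = u(0, 3, 2) = 1
  (p (u (k (s)) (r) (u (h) (r) (f)))) = p(1,) = 1

value = 1


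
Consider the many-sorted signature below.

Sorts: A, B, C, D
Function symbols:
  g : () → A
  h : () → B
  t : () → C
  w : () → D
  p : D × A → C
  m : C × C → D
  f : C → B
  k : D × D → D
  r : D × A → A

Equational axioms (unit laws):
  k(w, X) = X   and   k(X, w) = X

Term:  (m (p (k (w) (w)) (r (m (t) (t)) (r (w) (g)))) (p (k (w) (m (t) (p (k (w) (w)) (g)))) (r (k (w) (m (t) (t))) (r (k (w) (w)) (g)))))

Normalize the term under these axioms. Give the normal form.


normal form = (m (p (w) (r (m (t) (t)) (r (w) (g)))) (p (m (t) (p (w) (g))) (r (m (t) (t)) (r (w) (g)))))

1. (m (p (k (w) (w)) (r (m (t) (t)) (r (w) (g)))) (p (k (w) (m (t) (p (k (w) (w)) (g)))) (r (k (w) (m (t) (t))) (r (k (w) (w)) (g)))))  →  (m (p (w) (r (m (t) (t)) (r (w) (g)))) (p (k (w) (m (t) (p (k (w) (w)) (g)))) (r (k (w) (m (t) (t))) (r (k (w) (w)) (g)))))
2. (m (p (w) (r (m (t) (t)) (r (w) (g)))) (p (k (w) (m (t) (p (k (w) (w)) (g)))) (r (k (w) (m (t) (t))) (r (k (w) (w)) (g)))))  →  (m (p (w) (r (m (t) (t)) (r (w) (g)))) (p (m (t) (p (k (w) (w)) (g))) (r (k (w) (m (t) (t))) (r (k (w) (w)) (g)))))
3. (m (p (w) (r (m (t) (t)) (r (w) (g)))) (p (m (t) (p (k (w) (w)) (g))) (r (k (w) (m (t) (t))) (r (k (w) (w)) (g)))))  →  (m (p (w) (r (m (t) (t)) (r (w) (g)))) (p (m (t) (p (w) (g))) (r (k (w) (m (t) (t))) (r (k (w) (w)) (g)))))
4. (m (p (w) (r (m (t) (t)) (r (w) (g)))) (p (m (t) (p (w) (g))) (r (k (w) (m (t) (t))) (r (k (w) (w)) (g)))))  →  (m (p (w) (r (m (t) (t)) (r (w) (g)))) (p (m (t) (p (w) (g))) (r (m (t) (t)) (r (k (w) (w)) (g)))))
5. (m (p (w) (r (m (t) (t)) (r (w) (g)))) (p (m (t) (p (w) (g))) (r (m (t) (t)) (r (k (w) (w)) (g)))))  →  (m (p (w) (r (m (t) (t)) (r (w) (g)))) (p (m (t) (p (w) (g))) (r (m (t) (t)) (r (w) (g)))))


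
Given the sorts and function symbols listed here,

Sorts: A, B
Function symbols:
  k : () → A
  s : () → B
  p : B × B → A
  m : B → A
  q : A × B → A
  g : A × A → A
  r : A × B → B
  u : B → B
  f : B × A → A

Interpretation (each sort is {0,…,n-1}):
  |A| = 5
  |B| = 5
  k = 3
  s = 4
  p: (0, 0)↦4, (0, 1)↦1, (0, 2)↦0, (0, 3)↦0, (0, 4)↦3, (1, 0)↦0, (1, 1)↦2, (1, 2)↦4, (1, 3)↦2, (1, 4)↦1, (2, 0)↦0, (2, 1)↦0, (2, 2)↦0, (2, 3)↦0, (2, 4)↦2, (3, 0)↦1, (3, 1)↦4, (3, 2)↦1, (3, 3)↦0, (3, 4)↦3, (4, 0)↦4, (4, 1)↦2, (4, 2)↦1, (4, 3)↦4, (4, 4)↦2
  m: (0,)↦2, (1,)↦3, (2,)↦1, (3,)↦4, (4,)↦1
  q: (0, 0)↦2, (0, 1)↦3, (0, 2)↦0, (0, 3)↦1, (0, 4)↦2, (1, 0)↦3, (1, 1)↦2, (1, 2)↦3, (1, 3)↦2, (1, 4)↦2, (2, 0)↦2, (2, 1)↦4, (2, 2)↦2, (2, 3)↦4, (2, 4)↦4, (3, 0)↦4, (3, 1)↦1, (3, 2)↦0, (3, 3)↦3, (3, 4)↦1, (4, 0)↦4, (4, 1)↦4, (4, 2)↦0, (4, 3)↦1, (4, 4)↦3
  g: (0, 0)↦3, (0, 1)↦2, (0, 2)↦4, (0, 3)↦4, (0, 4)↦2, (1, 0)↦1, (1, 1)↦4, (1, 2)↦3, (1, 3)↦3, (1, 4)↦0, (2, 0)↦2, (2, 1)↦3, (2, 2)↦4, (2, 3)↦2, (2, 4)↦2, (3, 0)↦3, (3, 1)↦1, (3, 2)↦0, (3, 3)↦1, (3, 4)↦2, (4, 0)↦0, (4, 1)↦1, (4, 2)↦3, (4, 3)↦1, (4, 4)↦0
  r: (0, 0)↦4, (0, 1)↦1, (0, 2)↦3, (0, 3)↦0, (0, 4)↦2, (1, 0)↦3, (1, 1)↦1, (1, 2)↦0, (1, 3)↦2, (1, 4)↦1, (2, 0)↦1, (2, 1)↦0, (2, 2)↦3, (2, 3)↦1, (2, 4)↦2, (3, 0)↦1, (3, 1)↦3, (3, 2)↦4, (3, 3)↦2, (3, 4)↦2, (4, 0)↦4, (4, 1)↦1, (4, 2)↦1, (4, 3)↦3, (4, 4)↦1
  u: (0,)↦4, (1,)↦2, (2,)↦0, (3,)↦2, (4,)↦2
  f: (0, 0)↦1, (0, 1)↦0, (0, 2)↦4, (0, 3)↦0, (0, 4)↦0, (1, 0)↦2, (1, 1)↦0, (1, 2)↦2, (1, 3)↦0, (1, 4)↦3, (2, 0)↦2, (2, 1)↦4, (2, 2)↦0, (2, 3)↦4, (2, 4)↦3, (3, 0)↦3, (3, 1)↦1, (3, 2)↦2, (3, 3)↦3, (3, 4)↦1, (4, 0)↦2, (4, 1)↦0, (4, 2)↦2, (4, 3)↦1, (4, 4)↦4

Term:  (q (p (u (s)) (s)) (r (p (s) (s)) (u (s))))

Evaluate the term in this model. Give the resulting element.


  s = 4
  (u (s)) = u(4,) = 2
  s = 4
  (p (u (s)) (s)) = p(2, 4) = 2
  s = 4
  s = 4
  (p (s) (s)) = p(4, 4) = 2
  s = 4
  (u (s)) = u(4,) = 2
  (r (p (s) (s)) (u (s))) = r(2, 2) = 3
  (q (p (u (s)) (s)) (r (p (s) (s)) (u (s)))) = q(2, 3) = 4

value = 4


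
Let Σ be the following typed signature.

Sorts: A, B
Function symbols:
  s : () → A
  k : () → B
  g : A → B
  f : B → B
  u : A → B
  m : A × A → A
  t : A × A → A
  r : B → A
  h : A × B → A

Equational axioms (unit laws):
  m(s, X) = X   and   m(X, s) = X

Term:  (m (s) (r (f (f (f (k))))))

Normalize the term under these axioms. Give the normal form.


1. (m (s) (r (f (f (f (k))))))  →  (r (f (f (f (k)))))

normal form = (r (f (f (f (k)))))


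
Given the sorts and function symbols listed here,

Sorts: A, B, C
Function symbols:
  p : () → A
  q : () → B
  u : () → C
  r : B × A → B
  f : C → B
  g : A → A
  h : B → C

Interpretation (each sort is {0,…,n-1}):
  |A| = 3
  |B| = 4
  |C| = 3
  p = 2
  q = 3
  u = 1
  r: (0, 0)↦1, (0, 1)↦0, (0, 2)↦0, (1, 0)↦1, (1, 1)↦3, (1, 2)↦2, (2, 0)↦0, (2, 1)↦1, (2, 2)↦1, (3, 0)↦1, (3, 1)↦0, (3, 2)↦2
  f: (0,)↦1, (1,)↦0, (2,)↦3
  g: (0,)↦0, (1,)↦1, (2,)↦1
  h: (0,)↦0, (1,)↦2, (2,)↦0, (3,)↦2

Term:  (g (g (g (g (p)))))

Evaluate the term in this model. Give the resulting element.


  p = 2
  (g (p)) = g(2,) = 1
  (g (g (p))) = g(1,) = 1
  (g (g (g (p)))) = g(1,) = 1
  (g (g (g (g (p))))) = g(1,) = 1

value = 1


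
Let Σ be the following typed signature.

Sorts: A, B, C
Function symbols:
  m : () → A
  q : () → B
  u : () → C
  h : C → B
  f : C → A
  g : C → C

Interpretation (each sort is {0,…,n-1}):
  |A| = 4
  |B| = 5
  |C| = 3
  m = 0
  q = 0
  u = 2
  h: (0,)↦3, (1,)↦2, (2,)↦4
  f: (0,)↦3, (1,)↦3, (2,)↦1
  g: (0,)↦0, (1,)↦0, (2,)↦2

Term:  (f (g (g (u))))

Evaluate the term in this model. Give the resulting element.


  u = 2
  (g (u)) = g(2,) = 2
  (g (g (u))) = g(2,) = 2
  (f (g (g (u)))) = f(2,) = 1

value = 1


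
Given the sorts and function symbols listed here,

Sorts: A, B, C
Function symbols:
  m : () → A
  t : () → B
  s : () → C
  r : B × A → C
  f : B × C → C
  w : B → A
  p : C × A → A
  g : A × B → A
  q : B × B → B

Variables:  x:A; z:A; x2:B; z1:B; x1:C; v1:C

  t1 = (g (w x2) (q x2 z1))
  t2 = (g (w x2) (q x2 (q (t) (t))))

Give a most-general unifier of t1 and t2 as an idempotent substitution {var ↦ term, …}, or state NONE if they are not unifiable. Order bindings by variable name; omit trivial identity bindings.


{z1 ↦ (q (t) (t))}


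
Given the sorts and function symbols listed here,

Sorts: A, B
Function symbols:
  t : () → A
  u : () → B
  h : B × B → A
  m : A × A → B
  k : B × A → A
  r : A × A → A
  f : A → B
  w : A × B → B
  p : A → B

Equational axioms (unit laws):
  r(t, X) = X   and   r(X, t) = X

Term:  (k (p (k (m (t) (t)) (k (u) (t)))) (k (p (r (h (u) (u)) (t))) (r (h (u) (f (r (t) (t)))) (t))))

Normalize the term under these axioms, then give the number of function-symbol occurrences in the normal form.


1. (k (p (k (m (t) (t)) (k (u) (t)))) (k (p (r (h (u) (u)) (t))) (r (h (u) (f (r (t) (t)))) (t))))  →  (k (p (k (m (t) (t)) (k (u) (t)))) (k (p (h (u) (u))) (r (h (u) (f (r (t) (t)))) (t))))
2. (k (p (k (m (t) (t)) (k (u) (t)))) (k (p (h (u) (u))) (r (h (u) (f (r (t) (t)))) (t))))  →  (k (p (k (m (t) (t)) (k (u) (t)))) (k (p (h (u) (u))) (h (u) (f (r (t) (t))))))
3. (k (p (k (m (t) (t)) (k (u) (t)))) (k (p (h (u) (u))) (h (u) (f (r (t) (t))))))  →  (k (p (k (m (t) (t)) (k (u) (t)))) (k (p (h (u) (u))) (h (u) (f (t)))))
normal form: (k (p (k (m (t) (t)) (k (u) (t)))) (k (p (h (u) (u))) (h (u) (f (t)))))

size = 18


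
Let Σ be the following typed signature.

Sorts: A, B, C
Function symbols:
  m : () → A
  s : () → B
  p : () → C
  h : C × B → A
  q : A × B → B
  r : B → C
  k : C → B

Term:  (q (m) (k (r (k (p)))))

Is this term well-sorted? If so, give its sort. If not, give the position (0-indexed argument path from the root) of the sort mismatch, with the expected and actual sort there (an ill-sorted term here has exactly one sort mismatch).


well-sorted; sort = B

  (m) : A
        (p) : C
      (k (p)) : B
    (r (k (p))) : C
  (k (r (k (p)))) : B
(q (m) (k (r (k (p))))) : B


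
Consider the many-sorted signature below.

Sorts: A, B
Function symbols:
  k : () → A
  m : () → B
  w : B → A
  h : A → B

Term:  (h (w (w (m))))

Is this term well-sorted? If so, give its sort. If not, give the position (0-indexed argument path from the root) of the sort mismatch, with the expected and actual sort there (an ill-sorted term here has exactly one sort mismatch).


ill-sorted at position [0, 0]: expected B, got A

      (m) : B
    (w (m)) : A
  (w (w (m))) : ✗ arg 0 at [0, 0] has sort A, expected B


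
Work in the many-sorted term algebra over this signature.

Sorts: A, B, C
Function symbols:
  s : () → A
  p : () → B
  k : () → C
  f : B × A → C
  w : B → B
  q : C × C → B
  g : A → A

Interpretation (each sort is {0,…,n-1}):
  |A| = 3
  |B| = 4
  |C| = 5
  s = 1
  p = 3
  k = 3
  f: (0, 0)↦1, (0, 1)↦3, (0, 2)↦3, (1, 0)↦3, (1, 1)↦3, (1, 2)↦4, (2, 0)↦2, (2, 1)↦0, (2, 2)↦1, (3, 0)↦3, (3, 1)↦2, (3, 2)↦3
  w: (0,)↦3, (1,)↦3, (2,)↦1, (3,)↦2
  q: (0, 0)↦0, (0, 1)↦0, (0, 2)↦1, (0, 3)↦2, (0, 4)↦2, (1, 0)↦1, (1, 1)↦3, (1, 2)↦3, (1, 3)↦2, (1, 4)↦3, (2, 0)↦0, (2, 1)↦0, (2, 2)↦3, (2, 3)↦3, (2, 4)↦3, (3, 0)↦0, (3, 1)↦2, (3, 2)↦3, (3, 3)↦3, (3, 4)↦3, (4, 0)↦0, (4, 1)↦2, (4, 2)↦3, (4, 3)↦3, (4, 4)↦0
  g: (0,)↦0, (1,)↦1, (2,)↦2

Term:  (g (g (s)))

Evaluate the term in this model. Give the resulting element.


  s = 1
  (g (s)) = g(1,) = 1
  (g (g (s))) = g(1,) = 1

value = 1


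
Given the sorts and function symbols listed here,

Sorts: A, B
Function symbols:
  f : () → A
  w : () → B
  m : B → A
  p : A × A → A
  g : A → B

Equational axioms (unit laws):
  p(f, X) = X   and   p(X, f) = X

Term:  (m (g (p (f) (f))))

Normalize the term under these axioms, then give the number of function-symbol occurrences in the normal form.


size = 3

1. (m (g (p (f) (f))))  →  (m (g (f)))
normal form: (m (g (f)))


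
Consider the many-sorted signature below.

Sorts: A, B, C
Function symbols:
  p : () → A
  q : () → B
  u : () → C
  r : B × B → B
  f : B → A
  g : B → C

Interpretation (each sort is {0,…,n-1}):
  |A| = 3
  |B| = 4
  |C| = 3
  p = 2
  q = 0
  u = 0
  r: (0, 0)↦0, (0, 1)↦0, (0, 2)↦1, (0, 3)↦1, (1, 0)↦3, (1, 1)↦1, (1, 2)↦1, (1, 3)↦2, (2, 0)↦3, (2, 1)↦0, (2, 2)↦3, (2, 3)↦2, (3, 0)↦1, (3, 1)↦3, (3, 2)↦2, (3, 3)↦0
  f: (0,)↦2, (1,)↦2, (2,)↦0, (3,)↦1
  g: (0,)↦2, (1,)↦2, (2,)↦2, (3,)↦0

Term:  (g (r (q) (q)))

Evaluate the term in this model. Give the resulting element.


value = 2

  q = 0
  q = 0
  (r (q) (q)) = r(0, 0) = 0
  (g (r (q) (q))) = g(0,) = 2


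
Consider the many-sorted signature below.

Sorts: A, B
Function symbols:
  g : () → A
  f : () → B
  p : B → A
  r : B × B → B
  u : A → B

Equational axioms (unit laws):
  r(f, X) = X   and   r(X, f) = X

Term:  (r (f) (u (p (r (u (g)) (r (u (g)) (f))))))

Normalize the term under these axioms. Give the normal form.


1. (r (f) (u (p (r (u (g)) (r (u (g)) (f))))))  →  (u (p (r (u (g)) (r (u (g)) (f)))))
2. (u (p (r (u (g)) (r (u (g)) (f)))))  →  (u (p (r (u (g)) (u (g)))))

normal form = (u (p (r (u (g)) (u (g)))))


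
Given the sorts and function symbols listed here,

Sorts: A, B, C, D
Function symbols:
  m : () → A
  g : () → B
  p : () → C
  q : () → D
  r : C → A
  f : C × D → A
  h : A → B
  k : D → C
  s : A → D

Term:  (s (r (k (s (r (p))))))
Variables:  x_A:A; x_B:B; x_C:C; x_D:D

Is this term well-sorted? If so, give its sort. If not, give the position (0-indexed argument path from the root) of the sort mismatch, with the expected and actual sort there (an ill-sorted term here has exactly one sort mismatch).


well-sorted; sort = D

          (p) : C
        (r (p)) : A
      (s (r (p))) : D
    (k (s (r (p)))) : C
  (r (k (s (r (p))))) : A
(s (r (k (s (r (p)))))) : D


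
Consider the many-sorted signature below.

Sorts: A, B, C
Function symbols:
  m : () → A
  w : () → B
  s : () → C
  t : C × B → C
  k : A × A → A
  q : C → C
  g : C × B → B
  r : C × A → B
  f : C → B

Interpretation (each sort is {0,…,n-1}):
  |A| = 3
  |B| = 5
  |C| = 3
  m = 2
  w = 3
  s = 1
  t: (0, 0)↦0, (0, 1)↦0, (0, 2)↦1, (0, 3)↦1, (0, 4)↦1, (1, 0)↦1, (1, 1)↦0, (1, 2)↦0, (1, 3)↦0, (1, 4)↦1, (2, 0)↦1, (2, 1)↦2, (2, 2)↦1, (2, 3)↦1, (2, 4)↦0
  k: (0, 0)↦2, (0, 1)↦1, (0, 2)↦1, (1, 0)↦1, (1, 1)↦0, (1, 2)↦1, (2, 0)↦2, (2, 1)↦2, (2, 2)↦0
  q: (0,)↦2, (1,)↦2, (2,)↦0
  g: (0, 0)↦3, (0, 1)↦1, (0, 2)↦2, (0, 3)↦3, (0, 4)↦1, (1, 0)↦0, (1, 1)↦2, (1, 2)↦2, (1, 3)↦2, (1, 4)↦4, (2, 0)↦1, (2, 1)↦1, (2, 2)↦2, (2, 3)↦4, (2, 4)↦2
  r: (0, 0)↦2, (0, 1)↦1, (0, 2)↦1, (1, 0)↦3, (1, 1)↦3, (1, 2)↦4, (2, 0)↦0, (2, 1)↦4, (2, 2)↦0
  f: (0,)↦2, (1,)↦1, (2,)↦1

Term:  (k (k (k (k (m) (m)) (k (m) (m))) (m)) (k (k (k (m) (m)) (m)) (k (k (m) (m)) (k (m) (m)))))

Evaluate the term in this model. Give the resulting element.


  m = 2
  m = 2
  (k (m) (m)) = k(2, 2) = 0
  m = 2
  m = 2
  (k (m) (m)) = k(2, 2) = 0
  (k (k (m) (m)) (k (m) (m))) = k(0, 0) = 2
  m = 2
  (k (k (k (m) (m)) (k (m) (m))) (m)) = k(2, 2) = 0
  m = 2
  m = 2
  (k (m) (m)) = k(2, 2) = 0
  m = 2
  (k (k (m) (m)) (m)) = k(0, 2) = 1
  m = 2
  m = 2
  (k (m) (m)) = k(2, 2) = 0
  m = 2
  m = 2
  (k (m) (m)) = k(2, 2) = 0
  (k (k (m) (m)) (k (m) (m))) = k(0, 0) = 2
  (k (k (k (m) (m)) (m)) (k (k (m) (m)) (k (m) (m)))) = k(1, 2) = 1
  (k (k (k (k (m) (m)) (k (m) (m))) (m)) (k (k (k (m) (m)) (m)) (k (k (m) (m)) (k (m) (m))))) = k(0, 1) = 1

value = 1


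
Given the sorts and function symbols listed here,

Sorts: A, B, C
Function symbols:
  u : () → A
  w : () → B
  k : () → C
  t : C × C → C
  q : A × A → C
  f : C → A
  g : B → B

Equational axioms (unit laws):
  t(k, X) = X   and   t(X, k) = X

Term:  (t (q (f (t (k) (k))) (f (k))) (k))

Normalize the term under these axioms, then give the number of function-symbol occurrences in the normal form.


size = 5

1. (t (q (f (t (k) (k))) (f (k))) (k))  →  (q (f (t (k) (k))) (f (k)))
2. (q (f (t (k) (k))) (f (k)))  →  (q (f (k)) (f (k)))
normal form: (q (f (k)) (f (k)))


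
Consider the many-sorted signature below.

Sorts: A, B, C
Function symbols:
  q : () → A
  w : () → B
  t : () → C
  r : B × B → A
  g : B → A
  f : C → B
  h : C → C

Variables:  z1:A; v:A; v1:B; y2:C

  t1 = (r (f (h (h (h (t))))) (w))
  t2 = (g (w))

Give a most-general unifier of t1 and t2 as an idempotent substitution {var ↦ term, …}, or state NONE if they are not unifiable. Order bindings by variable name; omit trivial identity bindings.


NONE (not unifiable)

head clash or occurs-check failure — not unifiable


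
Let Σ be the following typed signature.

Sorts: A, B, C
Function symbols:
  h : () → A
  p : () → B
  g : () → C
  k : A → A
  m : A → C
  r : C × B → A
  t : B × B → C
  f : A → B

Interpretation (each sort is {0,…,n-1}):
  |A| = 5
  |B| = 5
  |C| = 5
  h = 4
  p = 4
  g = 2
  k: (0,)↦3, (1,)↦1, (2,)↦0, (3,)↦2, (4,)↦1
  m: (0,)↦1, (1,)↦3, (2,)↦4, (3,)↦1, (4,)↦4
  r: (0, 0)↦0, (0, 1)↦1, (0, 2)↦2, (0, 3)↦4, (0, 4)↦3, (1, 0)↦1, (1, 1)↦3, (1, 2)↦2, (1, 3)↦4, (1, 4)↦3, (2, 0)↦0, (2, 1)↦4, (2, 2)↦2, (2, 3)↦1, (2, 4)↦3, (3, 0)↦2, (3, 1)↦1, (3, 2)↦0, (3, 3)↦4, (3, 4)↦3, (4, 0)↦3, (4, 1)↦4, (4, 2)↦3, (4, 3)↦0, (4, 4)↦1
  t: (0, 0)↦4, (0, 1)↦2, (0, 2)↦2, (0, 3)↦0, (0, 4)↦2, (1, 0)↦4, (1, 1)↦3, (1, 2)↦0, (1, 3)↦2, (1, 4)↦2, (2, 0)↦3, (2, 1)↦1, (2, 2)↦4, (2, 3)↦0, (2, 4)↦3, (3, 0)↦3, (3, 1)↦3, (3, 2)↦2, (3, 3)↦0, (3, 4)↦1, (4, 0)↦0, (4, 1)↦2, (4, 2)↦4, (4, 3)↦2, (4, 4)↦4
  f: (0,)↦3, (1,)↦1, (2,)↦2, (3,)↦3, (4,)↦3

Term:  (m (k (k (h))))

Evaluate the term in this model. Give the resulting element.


  h = 4
  (k (h)) = k(4,) = 1
  (k (k (h))) = k(1,) = 1
  (m (k (k (h)))) = m(1,) = 3

value = 3


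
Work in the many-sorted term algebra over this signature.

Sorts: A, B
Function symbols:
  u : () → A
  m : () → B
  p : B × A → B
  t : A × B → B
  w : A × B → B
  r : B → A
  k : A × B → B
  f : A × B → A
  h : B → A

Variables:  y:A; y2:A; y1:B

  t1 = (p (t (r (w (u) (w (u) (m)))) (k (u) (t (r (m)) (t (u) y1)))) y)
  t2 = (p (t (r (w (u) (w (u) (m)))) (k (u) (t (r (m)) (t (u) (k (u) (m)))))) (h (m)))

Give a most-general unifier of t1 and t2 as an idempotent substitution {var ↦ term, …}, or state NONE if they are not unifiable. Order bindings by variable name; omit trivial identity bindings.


{y ↦ (h (m)), y1 ↦ (k (u) (m))}


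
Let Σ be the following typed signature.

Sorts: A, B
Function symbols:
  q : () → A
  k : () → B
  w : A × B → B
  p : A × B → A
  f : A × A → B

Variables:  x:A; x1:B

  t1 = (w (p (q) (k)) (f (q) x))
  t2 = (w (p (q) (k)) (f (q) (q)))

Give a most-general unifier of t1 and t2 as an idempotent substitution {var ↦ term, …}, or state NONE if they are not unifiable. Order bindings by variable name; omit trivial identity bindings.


{x ↦ (q)}


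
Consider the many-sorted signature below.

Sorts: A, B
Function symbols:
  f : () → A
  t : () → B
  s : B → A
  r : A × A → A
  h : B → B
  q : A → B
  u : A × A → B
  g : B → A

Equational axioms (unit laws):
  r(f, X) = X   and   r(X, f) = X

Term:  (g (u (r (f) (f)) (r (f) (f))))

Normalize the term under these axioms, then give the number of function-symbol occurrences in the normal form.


size = 4

1. (g (u (r (f) (f)) (r (f) (f))))  →  (g (u (f) (r (f) (f))))
2. (g (u (f) (r (f) (f))))  →  (g (u (f) (f)))
normal form: (g (u (f) (f)))


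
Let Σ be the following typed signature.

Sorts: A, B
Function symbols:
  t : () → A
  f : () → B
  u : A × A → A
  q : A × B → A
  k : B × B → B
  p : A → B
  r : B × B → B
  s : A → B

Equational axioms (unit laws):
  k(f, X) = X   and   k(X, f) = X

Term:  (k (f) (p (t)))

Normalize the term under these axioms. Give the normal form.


1. (k (f) (p (t)))  →  (p (t))

normal form = (p (t))


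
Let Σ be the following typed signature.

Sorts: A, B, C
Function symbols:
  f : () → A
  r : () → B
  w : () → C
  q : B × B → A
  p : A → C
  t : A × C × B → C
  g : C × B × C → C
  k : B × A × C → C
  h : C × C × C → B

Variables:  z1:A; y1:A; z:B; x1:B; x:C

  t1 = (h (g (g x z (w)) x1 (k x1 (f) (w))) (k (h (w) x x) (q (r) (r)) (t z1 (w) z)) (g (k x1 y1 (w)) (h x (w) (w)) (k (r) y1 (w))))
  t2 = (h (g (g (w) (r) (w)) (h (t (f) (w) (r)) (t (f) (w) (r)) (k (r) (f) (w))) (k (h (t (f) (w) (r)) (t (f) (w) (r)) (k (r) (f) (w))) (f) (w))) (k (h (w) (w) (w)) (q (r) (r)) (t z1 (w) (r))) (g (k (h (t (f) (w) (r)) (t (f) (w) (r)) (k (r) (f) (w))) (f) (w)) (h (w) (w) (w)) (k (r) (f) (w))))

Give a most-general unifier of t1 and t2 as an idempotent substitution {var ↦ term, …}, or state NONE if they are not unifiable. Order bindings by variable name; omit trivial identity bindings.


{x ↦ (w), x1 ↦ (h (t (f) (w) (r)) (t (f) (w) (r)) (k (r) (f) (w))), y1 ↦ (f), z ↦ (r)}


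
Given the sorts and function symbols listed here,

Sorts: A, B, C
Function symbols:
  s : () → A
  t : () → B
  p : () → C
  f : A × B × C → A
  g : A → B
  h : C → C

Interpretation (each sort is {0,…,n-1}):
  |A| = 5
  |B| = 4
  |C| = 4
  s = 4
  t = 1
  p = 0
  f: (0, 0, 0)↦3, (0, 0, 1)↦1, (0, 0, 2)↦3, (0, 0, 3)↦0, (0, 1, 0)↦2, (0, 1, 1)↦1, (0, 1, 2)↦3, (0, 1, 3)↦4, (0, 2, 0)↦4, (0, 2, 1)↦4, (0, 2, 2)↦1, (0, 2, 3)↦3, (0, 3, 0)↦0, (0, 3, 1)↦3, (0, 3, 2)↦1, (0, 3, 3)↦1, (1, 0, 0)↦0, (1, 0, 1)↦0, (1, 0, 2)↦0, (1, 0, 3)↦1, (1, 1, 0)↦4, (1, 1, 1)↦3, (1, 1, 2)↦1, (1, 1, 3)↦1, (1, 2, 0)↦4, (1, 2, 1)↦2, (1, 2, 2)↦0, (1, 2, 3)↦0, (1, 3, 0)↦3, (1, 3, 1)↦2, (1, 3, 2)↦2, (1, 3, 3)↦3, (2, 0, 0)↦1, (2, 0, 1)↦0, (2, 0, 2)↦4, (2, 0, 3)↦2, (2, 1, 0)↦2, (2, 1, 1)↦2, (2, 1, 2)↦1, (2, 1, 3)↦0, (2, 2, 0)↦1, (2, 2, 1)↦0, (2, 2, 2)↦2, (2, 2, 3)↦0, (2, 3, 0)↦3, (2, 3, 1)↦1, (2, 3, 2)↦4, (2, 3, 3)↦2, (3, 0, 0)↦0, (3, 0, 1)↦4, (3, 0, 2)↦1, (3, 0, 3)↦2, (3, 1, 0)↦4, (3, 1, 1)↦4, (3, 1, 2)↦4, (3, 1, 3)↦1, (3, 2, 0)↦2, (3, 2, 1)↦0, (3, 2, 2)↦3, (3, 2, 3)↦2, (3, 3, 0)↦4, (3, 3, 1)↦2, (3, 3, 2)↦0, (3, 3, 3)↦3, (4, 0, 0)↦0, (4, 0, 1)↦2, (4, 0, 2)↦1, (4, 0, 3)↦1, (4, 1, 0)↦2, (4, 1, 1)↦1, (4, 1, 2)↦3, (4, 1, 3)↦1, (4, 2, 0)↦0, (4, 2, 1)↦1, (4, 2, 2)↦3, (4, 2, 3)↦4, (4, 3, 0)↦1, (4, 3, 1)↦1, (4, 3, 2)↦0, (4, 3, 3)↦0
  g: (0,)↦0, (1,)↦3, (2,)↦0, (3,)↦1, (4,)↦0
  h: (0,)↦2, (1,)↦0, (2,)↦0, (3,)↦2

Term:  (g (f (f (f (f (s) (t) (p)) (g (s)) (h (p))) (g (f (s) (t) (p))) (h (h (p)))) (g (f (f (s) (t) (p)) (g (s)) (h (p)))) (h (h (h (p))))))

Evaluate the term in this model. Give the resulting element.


  s = 4
  t = 1
  p = 0
  (f (s) (t) (p)) = f(4, 1, 0) = 2
  s = 4
  (g (s)) = g(4,) = 0
  p = 0
  (h (p)) = h(0,) = 2
  (f (f (s) (t) (p)) (g (s)) (h (p))) = f(2, 0, 2) = 4
  s = 4
  t = 1
  p = 0
  (f (s) (t) (p)) = f(4, 1, 0) = 2
  (g (f (s) (t) (p))) = g(2,) = 0
  p = 0
  (h (p)) = h(0,) = 2
  (h (h (p))) = h(2,) = 0
  (f (f (f (s) (t) (p)) (g (s)) (h (p))) (g (f (s) (t) (p))) (h (h (p)))) = f(4, 0, 0) = 0
  s = 4
  t = 1
  p = 0
  (f (s) (t) (p)) = f(4, 1, 0) = 2
  s = 4
  (g (s)) = g(4,) = 0
  p = 0
  (h (p)) = h(0,) = 2
  (f (f (s) (t) (p)) (g (s)) (h (p))) = f(2, 0, 2) = 4
  (g (f (f (s) (t) (p)) (g (s)) (h (p)))) = g(4,) = 0
  p = 0
  (h (p)) = h(0,) = 2
  (h (h (p))) = h(2,) = 0
  (h (h (h (p)))) = h(0,) = 2
  (f (f (f (f (s) (t) (p)) (g (s)) (h (p))) (g (f (s) (t) (p))) (h (h (p)))) (g (f (f (s) (t) (p)) (g (s)) (h (p)))) (h (h (h (p))))) = f(0, 0, 2) = 3
  (g (f (f (f (f (s) (t) (p)) (g (s)) (h (p))) (g (f (s) (t) (p))) (h (h (p)))) (g (f (f (s) (t) (p)) (g (s)) (h (p)))) (h (h (h (p)))))) = g(3,) = 1

value = 1


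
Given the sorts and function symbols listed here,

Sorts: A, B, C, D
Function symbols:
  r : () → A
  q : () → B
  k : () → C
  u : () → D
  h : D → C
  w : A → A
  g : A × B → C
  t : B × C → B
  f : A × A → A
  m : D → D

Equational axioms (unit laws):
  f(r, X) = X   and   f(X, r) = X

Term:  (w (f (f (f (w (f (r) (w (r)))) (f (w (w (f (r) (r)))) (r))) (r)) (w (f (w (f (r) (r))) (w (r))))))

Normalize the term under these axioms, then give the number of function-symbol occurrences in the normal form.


size = 15

1. (w (f (f (f (w (f (r) (w (r)))) (f (w (w (f (r) (r)))) (r))) (r)) (w (f (w (f (r) (r))) (w (r))))))  →  (w (f (f (w (f (r) (w (r)))) (f (w (w (f (r) (r)))) (r))) (w (f (w (f (r) (r))) (w (r))))))
2. (w (f (f (w (f (r) (w (r)))) (f (w (w (f (r) (r)))) (r))) (w (f (w (f (r) (r))) (w (r))))))  →  (w (f (f (w (w (r))) (f (w (w (f (r) (r)))) (r))) (w (f (w (f (r) (r))) (w (r))))))
3. (w (f (f (w (w (r))) (f (w (w (f (r) (r)))) (r))) (w (f (w (f (r) (r))) (w (r))))))  →  (w (f (f (w (w (r))) (w (w (f (r) (r))))) (w (f (w (f (r) (r))) (w (r))))))
4. (w (f (f (w (w (r))) (w (w (f (r) (r))))) (w (f (w (f (r) (r))) (w (r))))))  →  (w (f (f (w (w (r))) (w (w (r)))) (w (f (w (f (r) (r))) (w (r))))))
5. (w (f (f (w (w (r))) (w (w (r)))) (w (f (w (f (r) (r))) (w (r))))))  →  (w (f (f (w (w (r))) (w (w (r)))) (w (f (w (r)) (w (r))))))
normal form: (w (f (f (w (w (r))) (w (w (r)))) (w (f (w (r)) (w (r))))))


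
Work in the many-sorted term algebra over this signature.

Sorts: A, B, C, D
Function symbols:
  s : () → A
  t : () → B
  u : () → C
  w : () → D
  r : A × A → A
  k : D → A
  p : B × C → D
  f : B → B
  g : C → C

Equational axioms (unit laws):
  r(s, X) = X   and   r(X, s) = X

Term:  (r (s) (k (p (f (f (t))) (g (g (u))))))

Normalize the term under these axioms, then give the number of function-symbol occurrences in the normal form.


size = 8

1. (r (s) (k (p (f (f (t))) (g (g (u))))))  →  (k (p (f (f (t))) (g (g (u)))))
normal form: (k (p (f (f (t))) (g (g (u)))))


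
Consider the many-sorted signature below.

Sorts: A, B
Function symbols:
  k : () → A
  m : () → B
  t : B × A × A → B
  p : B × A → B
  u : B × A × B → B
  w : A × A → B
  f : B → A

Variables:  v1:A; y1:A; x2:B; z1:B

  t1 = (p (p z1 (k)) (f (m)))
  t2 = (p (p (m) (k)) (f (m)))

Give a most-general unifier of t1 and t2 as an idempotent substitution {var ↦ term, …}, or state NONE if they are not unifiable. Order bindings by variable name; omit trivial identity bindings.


{z1 ↦ (m)}


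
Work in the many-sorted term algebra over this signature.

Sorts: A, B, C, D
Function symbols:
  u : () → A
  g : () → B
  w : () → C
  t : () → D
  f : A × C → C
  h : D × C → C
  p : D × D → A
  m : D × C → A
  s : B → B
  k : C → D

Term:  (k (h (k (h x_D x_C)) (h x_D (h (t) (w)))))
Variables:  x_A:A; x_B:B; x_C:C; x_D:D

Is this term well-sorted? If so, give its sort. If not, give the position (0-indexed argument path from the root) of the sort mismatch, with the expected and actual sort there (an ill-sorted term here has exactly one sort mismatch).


        x_D : D
        x_C : C
      (h x_D x_C) : C
    (k (h x_D x_C)) : D
      x_D : D
        (t) : D
        (w) : C
      (h (t) (w)) : C
    (h x_D (h (t) (w))) : C
  (h (k (h x_D x_C)) (h x_D (h (t) (w)))) : C
(k (h (k (h x_D x_C)) (h x_D (h (t) (w))))) : D

well-sorted; sort = D


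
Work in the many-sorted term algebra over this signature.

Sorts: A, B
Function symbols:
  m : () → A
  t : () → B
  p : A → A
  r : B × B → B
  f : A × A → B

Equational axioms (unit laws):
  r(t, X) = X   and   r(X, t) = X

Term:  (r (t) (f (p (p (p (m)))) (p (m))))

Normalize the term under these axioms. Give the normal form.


1. (r (t) (f (p (p (p (m)))) (p (m))))  →  (f (p (p (p (m)))) (p (m)))

normal form = (f (p (p (p (m)))) (p (m)))


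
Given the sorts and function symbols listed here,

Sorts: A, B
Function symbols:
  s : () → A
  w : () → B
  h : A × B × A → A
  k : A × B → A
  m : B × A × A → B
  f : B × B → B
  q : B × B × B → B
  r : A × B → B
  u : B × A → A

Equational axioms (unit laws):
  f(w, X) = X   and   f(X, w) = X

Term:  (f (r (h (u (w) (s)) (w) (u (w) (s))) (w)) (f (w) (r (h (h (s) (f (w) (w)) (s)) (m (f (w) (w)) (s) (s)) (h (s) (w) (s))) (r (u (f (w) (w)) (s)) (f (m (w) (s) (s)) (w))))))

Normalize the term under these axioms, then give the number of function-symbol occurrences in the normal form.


1. (f (r (h (u (w) (s)) (w) (u (w) (s))) (w)) (f (w) (r (h (h (s) (f (w) (w)) (s)) (m (f (w) (w)) (s) (s)) (h (s) (w) (s))) (r (u (f (w) (w)) (s)) (f (m (w) (s) (s)) (w))))))  →  (f (r (h (u (w) (s)) (w) (u (w) (s))) (w)) (r (h (h (s) (f (w) (w)) (s)) (m (f (w) (w)) (s) (s)) (h (s) (w) (s))) (r (u (f (w) (w)) (s)) (f (m (w) (s) (s)) (w)))))
2. (f (r (h (u (w) (s)) (w) (u (w) (s))) (w)) (r (h (h (s) (f (w) (w)) (s)) (m (f (w) (w)) (s) (s)) (h (s) (w) (s))) (r (u (f (w) (w)) (s)) (f (m (w) (s) (s)) (w)))))  →  (f (r (h (u (w) (s)) (w) (u (w) (s))) (w)) (r (h (h (s) (w) (s)) (m (f (w) (w)) (s) (s)) (h (s) (w) (s))) (r (u (f (w) (w)) (s)) (f (m (w) (s) (s)) (w)))))
3. (f (r (h (u (w) (s)) (w) (u (w) (s))) (w)) (r (h (h (s) (w) (s)) (m (f (w) (w)) (s) (s)) (h (s) (w) (s))) (r (u (f (w) (w)) (s)) (f (m (w) (s) (s)) (w)))))  →  (f (r (h (u (w) (s)) (w) (u (w) (s))) (w)) (r (h (h (s) (w) (s)) (m (w) (s) (s)) (h (s) (w) (s))) (r (u (f (w) (w)) (s)) (f (m (w) (s) (s)) (w)))))
4. (f (r (h (u (w) (s)) (w) (u (w) (s))) (w)) (r (h (h (s) (w) (s)) (m (w) (s) (s)) (h (s) (w) (s))) (r (u (f (w) (w)) (s)) (f (m (w) (s) (s)) (w)))))  →  (f (r (h (u (w) (s)) (w) (u (w) (s))) (w)) (r (h (h (s) (w) (s)) (m (w) (s) (s)) (h (s) (w) (s))) (r (u (w) (s)) (f (m (w) (s) (s)) (w)))))
5. (f (r (h (u (w) (s)) (w) (u (w) (s))) (w)) (r (h (h (s) (w) (s)) (m (w) (s) (s)) (h (s) (w) (s))) (r (u (w) (s)) (f (m (w) (s) (s)) (w)))))  →  (f (r (h (u (w) (s)) (w) (u (w) (s))) (w)) (r (h (h (s) (w) (s)) (m (w) (s) (s)) (h (s) (w) (s))) (r (u (w) (s)) (m (w) (s) (s)))))
normal form: (f (r (h (u (w) (s)) (w) (u (w) (s))) (w)) (r (h (h (s) (w) (s)) (m (w) (s) (s)) (h (s) (w) (s))) (r (u (w) (s)) (m (w) (s) (s)))))

size = 33


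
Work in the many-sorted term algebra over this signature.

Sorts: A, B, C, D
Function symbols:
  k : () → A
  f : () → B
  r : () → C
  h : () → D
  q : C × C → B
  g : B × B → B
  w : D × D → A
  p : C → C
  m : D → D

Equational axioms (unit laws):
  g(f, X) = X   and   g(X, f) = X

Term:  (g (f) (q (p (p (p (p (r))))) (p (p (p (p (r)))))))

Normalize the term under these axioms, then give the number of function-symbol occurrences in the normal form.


1. (g (f) (q (p (p (p (p (r))))) (p (p (p (p (r)))))))  →  (q (p (p (p (p (r))))) (p (p (p (p (r))))))
normal form: (q (p (p (p (p (r))))) (p (p (p (p (r))))))

size = 11


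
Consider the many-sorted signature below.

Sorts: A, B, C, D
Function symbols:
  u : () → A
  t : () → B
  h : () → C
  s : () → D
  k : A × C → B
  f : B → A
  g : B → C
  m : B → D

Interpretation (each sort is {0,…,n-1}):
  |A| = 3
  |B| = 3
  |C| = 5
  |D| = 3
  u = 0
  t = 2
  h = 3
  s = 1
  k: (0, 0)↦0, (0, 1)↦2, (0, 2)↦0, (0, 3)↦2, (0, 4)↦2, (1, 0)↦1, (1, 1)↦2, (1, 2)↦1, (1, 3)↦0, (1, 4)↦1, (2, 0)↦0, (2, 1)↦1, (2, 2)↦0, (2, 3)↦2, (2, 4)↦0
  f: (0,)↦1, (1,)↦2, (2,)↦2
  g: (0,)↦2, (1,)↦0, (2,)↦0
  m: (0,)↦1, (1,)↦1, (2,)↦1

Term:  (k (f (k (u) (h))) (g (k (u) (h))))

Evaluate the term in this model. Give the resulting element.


value = 0

  u = 0
  h = 3
  (k (u) (h)) = k(0, 3) = 2
  (f (k (u) (h))) = f(2,) = 2
  u = 0
  h = 3
  (k (u) (h)) = k(0, 3) = 2
  (g (k (u) (h))) = g(2,) = 0
  (k (f (k (u) (h))) (g (k (u) (h)))) = k(2, 0) = 0


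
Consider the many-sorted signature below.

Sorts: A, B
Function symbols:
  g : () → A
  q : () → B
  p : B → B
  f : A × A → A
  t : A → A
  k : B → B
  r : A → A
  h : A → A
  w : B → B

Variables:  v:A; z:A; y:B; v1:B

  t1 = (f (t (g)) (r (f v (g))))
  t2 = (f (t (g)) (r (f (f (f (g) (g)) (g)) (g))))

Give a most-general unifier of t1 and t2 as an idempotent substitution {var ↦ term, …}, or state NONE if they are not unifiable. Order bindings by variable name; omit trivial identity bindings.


{v ↦ (f (f (g) (g)) (g))}


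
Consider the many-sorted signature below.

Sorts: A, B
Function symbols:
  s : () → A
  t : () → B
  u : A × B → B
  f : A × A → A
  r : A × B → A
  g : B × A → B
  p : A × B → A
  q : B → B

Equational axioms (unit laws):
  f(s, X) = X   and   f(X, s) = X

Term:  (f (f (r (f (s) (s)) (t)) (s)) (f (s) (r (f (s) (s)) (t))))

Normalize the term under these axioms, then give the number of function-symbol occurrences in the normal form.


size = 7

1. (f (f (r (f (s) (s)) (t)) (s)) (f (s) (r (f (s) (s)) (t))))  →  (f (r (f (s) (s)) (t)) (f (s) (r (f (s) (s)) (t))))
2. (f (r (f (s) (s)) (t)) (f (s) (r (f (s) (s)) (t))))  →  (f (r (s) (t)) (f (s) (r (f (s) (s)) (t))))
3. (f (r (s) (t)) (f (s) (r (f (s) (s)) (t))))  →  (f (r (s) (t)) (r (f (s) (s)) (t)))
4. (f (r (s) (t)) (r (f (s) (s)) (t)))  →  (f (r (s) (t)) (r (s) (t)))
normal form: (f (r (s) (t)) (r (s) (t)))


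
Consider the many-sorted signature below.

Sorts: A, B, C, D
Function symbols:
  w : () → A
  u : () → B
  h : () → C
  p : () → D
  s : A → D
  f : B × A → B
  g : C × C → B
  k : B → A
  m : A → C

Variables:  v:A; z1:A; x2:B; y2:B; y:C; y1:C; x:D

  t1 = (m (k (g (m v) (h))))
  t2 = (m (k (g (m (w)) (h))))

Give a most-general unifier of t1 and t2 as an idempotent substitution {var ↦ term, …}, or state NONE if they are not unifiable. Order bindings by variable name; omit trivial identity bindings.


{v ↦ (w)}


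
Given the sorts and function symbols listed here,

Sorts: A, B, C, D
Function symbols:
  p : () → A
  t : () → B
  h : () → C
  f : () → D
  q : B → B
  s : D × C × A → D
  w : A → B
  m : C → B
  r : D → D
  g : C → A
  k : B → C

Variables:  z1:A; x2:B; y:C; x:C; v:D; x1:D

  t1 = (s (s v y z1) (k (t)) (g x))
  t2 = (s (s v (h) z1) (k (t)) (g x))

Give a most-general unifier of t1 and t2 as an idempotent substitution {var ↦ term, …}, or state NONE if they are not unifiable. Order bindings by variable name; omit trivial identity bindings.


{y ↦ (h)}


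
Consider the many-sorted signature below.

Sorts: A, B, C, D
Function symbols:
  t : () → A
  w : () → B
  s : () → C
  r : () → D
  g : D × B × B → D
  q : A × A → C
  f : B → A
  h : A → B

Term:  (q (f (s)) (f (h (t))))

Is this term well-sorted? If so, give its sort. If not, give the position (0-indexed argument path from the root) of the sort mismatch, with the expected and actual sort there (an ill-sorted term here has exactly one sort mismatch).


    (s) : C
  (f (s)) : ✗ arg 0 at [0, 0] has sort C, expected B
      (t) : A
    (h (t)) : B
  (f (h (t))) : A

ill-sorted at position [0, 0]: expected B, got C


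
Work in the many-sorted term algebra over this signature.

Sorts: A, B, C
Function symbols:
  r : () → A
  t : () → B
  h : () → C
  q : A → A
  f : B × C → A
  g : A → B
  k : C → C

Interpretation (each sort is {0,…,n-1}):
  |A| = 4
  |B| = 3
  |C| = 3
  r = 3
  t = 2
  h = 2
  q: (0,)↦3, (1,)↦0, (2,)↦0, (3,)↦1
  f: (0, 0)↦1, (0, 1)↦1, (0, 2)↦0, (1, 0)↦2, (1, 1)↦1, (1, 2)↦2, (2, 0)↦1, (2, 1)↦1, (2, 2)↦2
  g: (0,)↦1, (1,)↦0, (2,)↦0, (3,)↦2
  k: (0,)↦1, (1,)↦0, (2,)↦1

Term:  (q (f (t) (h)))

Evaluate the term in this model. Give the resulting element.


value = 0

  t = 2
  h = 2
  (f (t) (h)) = f(2, 2) = 2
  (q (f (t) (h))) = q(2,) = 0


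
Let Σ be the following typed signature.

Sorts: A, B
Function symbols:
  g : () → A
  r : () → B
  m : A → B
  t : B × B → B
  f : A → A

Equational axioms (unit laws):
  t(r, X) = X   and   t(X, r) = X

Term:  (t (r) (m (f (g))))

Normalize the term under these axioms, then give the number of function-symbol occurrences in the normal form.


1. (t (r) (m (f (g))))  →  (m (f (g)))
normal form: (m (f (g)))

size = 3


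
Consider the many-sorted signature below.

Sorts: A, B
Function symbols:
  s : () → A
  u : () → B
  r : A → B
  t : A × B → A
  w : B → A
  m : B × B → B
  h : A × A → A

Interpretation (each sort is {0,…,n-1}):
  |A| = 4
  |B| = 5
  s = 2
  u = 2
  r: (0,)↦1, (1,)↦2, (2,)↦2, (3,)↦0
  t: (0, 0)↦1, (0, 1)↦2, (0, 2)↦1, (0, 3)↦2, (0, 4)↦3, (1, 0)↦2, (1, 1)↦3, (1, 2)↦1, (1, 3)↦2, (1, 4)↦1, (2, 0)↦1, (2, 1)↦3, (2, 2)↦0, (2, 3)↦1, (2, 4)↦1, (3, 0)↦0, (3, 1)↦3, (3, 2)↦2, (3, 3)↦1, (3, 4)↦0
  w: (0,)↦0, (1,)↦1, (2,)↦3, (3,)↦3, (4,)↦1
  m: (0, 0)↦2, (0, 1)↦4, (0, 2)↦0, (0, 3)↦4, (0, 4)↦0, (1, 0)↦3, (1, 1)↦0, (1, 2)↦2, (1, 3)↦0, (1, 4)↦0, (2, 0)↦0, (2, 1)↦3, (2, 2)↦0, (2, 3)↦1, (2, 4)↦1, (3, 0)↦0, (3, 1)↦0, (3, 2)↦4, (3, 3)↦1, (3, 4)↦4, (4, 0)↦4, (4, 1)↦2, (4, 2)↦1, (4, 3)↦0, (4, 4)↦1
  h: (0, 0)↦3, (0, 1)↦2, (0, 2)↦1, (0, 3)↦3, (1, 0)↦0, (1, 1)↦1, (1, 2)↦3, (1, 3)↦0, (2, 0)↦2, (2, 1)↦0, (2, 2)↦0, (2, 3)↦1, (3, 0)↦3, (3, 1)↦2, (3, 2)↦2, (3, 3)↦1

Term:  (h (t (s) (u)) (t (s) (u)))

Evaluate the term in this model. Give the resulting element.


  s = 2
  u = 2
  (t (s) (u)) = t(2, 2) = 0
  s = 2
  u = 2
  (t (s) (u)) = t(2, 2) = 0
  (h (t (s) (u)) (t (s) (u))) = h(0, 0) = 3

value = 3


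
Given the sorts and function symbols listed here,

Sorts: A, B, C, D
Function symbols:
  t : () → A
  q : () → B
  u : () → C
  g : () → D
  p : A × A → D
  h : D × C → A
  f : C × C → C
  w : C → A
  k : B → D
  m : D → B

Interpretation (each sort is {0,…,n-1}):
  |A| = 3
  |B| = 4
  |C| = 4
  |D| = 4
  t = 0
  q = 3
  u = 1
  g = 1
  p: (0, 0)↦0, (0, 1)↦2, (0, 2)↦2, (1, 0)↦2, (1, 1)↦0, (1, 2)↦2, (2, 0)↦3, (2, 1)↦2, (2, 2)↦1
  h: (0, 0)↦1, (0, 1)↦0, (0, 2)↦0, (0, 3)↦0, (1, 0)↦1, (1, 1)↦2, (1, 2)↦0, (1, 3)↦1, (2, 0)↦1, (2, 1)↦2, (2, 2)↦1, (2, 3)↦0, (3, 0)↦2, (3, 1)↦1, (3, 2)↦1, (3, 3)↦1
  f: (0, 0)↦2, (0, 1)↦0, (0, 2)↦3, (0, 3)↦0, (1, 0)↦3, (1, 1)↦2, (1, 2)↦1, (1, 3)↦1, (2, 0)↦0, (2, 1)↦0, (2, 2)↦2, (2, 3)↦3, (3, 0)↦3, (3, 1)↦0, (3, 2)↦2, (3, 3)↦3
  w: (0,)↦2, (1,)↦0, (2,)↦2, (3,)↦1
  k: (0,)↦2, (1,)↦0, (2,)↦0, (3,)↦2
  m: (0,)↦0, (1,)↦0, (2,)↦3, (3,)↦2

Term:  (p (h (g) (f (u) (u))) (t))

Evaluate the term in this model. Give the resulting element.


  g = 1
  u = 1
  u = 1
  (f (u) (u)) = f(1, 1) = 2
  (h (g) (f (u) (u))) = h(1, 2) = 0
  t = 0
  (p (h (g) (f (u) (u))) (t)) = p(0, 0) = 0

value = 0
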